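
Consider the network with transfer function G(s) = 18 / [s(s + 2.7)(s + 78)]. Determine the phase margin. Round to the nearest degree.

88°

Gain crossover: |G(jω)| = 1 at ω ≈ 0.0854 rad s⁻¹.
∠G(j0.0854) = −90° − arctan(0.0854/2.7) − arctan(0.0854/78) ≈ -91.87°
PM = 180° + (-91.87°) = 88.13°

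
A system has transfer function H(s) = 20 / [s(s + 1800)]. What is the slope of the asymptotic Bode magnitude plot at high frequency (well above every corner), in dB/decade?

With 0 zeros and 2 poles, the high-frequency asymptotic slope is 20 × (0 − 2) = -40 dB/decade.

-40 dB/decade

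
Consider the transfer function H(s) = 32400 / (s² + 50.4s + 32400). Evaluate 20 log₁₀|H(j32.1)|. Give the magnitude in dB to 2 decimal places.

|(j32.1)² + 50.4(j32.1) + 32400| = |31370 + j1617.8| = 3.141e+04
|H(j32.1)| = 32400 / 3.141e+04 = 1.0315
20 log₁₀(1.0315) = 0.269 dB

0.27 dB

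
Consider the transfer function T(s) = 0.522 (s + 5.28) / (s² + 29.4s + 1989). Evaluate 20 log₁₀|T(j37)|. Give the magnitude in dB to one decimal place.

-36.1 dB

|j37 + 5.28| = √(37² + 5.28²) = 37.37
|(j37)² + 29.4(j37) + 1989| = |620 + j1087.8| = 1252
|T(j37)| = 0.522 × 37.37 / 1252 = 0.015582
20 log₁₀(0.015582) = -36.15 dB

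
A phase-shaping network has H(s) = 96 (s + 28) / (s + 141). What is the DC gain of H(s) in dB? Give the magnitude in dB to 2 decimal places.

25.60 dB

H(0) = 96 × 28 / 141 = 19.064
20 log₁₀(19.064) = 25.604 dB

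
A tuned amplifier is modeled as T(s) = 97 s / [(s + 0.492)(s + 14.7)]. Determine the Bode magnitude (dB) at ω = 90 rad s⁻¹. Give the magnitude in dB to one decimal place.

0.5 dB

|j90| = 90
|j90 + 0.492| = √(90² + 0.492²) = 90
|j90 + 14.7| = √(90² + 14.7²) = 91.19
|T(j90)| = 97 × 90 / (90 × 91.19) = 1.0637
20 log₁₀(1.0637) = 0.54 dB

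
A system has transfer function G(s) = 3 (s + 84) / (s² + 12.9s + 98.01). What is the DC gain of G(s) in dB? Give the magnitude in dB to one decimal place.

G(0) = 3 × 84 / 98.01 = 2.5712
20 log₁₀(2.5712) = 8.20 dB

8.2 dB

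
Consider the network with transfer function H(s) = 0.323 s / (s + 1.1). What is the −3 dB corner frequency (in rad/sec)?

For a single-pole high-pass, the −3 dB point is at the pole: ω = 1.1 rad/sec.

1.1 rad/sec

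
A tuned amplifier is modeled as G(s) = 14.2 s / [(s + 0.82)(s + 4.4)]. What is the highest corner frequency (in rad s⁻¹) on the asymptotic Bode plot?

4.4 rad s⁻¹

Break frequencies occur at each pole and zero magnitude: 0.82 rad s⁻¹, 4.4 rad s⁻¹.
The highest is 4.4 rad s⁻¹.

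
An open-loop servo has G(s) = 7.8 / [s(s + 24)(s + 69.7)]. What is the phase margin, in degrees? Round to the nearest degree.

90 deg

Gain crossover: |G(jω)| = 1 at ω ≈ 0.00466 rad s⁻¹.
∠G(j0.00466) = −90° − arctan(0.00466/24) − arctan(0.00466/69.7) ≈ -90.01°
PM = 180° + (-90.01°) = 89.99°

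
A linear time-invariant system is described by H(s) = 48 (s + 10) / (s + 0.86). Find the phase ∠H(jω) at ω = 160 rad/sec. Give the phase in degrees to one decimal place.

-3.3°

∠(j160 + 10) = arctan(160/10) = 86.42°
∠(j160 + 0.86) = arctan(160/0.86) = 89.69°
∠H(j160) = 86.42° − 89.69° = -3.27°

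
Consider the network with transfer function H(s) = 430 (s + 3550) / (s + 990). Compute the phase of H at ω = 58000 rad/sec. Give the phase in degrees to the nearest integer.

∠(j58000 + 3550) = arctan(58000/3550) = 86.50°
∠(j58000 + 990) = arctan(58000/990) = 89.02°
∠H(j58000) = 86.50° − 89.02° = -2.52°

-3°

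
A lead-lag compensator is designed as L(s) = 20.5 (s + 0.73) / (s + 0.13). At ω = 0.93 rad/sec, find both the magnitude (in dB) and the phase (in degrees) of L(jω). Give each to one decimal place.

|L| = 28.2 dB, ∠L = -30.2°

|j0.93 + 0.73| = √(0.93² + 0.73²) = 1.182
|j0.93 + 0.13| = √(0.93² + 0.13²) = 0.939
|L(j0.93)| = 20.5 × 1.182 / 0.939 = 25.81
20 log₁₀(25.81) = 28.24 dB
∠(j0.93 + 0.73) = arctan(0.93/0.73) = 51.87°
∠(j0.93 + 0.13) = arctan(0.93/0.13) = 82.04°
∠L(j0.93) = 51.87° − 82.04° = -30.17°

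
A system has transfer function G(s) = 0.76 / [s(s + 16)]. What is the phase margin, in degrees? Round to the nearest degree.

90 deg

Gain crossover: |G(jω)| = 1 at ω ≈ 0.0475 rad/sec.
∠G(j0.0475) = −90° − arctan(0.0475/16) ≈ -90.17°
PM = 180° + (-90.17°) = 89.83°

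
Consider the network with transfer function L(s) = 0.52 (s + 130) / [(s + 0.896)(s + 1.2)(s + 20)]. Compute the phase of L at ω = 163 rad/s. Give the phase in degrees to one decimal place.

∠(j163 + 130) = arctan(163/130) = 51.43°
∠(j163 + 0.896) = arctan(163/0.896) = 89.69°
∠(j163 + 1.2) = arctan(163/1.2) = 89.58°
∠(j163 + 20) = arctan(163/20) = 83.00°
∠L(j163) = 51.43° − (89.69° + 89.58° + 83.00°) = -210.84°

-210.8°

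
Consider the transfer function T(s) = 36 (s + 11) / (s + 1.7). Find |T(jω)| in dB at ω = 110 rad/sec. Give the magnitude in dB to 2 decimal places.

31.17 dB

|j110 + 11| = √(110² + 11²) = 110.5
|j110 + 1.7| = √(110² + 1.7²) = 110
|T(j110)| = 36 × 110.5 / 110 = 36.175
20 log₁₀(36.175) = 31.168 dB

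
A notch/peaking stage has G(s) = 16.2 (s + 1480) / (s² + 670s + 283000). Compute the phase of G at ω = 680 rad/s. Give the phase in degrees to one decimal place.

-86.8 deg

∠(j680 + 1480) = arctan(680/1480) = 24.68°
∠[(j680)² + 670(j680) + 283000] = ∠[-1.794e+05 + j4.556e+05] = 111.49°
∠G(j680) = 24.68° − 111.49° = -86.82°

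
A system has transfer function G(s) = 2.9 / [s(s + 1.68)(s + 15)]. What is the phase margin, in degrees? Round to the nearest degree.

Gain crossover: |G(jω)| = 1 at ω ≈ 0.115 rad/s.
∠G(j0.115) = −90° − arctan(0.115/1.68) − arctan(0.115/15) ≈ -94.35°
PM = 180° + (-94.35°) = 85.65°

86°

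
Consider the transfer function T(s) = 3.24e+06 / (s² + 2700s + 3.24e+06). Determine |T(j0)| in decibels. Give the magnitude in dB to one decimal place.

T(0) = 3.24e+06 / 3.24e+06 = 1
20 log₁₀(1) = 0.00 dB

0.0 dB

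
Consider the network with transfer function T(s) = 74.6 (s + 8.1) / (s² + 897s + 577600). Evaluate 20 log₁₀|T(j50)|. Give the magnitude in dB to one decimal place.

-43.7 dB

|j50 + 8.1| = √(50² + 8.1²) = 50.65
|(j50)² + 897(j50) + 577600| = |5.751e+05 + j44850| = 5.768e+05
|T(j50)| = 74.6 × 50.65 / 5.768e+05 = 0.0065505
20 log₁₀(0.0065505) = -43.67 dB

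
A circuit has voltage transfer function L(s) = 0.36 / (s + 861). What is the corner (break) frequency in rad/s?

861 rad/s

The single real pole at s = −861 gives a corner at ω = 861 rad/s.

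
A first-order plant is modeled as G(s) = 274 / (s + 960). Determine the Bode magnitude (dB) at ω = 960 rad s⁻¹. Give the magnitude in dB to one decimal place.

-13.9 dB

|j960 + 960| = √(960² + 960²) = 1358
|G(j960)| = 274 / 1358 = 0.20182
20 log₁₀(0.20182) = -13.90 dB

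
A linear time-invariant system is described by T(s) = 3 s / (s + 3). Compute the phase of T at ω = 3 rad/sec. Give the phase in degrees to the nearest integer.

45°

∠(j3) = 90.00°
∠(j3 + 3) = arctan(3/3) = 45.00°
∠T(j3) = 90.00° − 45.00° = 45.00°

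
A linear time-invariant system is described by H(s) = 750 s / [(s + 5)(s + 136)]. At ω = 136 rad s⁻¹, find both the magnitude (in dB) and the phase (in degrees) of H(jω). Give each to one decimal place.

|H| = 11.8 dB, ∠H = -42.9°

|j136| = 136
|j136 + 5| = √(136² + 5²) = 136.1
|j136 + 136| = √(136² + 136²) = 192.3
|H(j136)| = 750 × 136 / (136.1 × 192.3) = 3.8969
20 log₁₀(3.8969) = 11.81 dB
∠(j136) = 90.00°
∠(j136 + 5) = arctan(136/5) = 87.89°
∠(j136 + 136) = arctan(136/136) = 45.00°
∠H(j136) = 90.00° − (87.89° + 45.00°) = -42.89°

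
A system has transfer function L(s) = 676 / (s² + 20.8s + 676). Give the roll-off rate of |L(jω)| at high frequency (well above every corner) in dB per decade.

-40 dB/decade

With 0 zeros and 2 poles, the high-frequency asymptotic slope is 20 × (0 − 2) = -40 dB/decade.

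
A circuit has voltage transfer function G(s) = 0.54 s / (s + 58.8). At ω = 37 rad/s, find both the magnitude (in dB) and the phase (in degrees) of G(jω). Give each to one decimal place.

|j37| = 37
|j37 + 58.8| = √(37² + 58.8²) = 69.47
|G(j37)| = 0.54 × 37 / 69.47 = 0.2876
20 log₁₀(0.2876) = -10.82 dB
∠(j37) = 90.00°
∠(j37 + 58.8) = arctan(37/58.8) = 32.18°
∠G(j37) = 90.00° − 32.18° = 57.82°

|G| = -10.8 dB, ∠G = 57.8°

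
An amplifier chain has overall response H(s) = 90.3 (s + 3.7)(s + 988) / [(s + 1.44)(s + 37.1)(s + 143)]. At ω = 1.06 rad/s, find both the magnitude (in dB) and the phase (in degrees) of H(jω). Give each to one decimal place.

|j1.06 + 3.7| = √(1.06² + 3.7²) = 3.849
|j1.06 + 988| = √(1.06² + 988²) = 988
|j1.06 + 1.44| = √(1.06² + 1.44²) = 1.788
|j1.06 + 37.1| = √(1.06² + 37.1²) = 37.12
|j1.06 + 143| = √(1.06² + 143²) = 143
|H(j1.06)| = 90.3 × 3.849 × 988 / (1.788 × 37.12 × 143) = 36.182
20 log₁₀(36.182) = 31.17 dB
∠(j1.06 + 3.7) = arctan(1.06/3.7) = 15.99°
∠(j1.06 + 988) = arctan(1.06/988) = 0.06°
∠(j1.06 + 1.44) = arctan(1.06/1.44) = 36.36°
∠(j1.06 + 37.1) = arctan(1.06/37.1) = 1.64°
∠(j1.06 + 143) = arctan(1.06/143) = 0.42°
∠H(j1.06) = 15.99° + 0.06° − (36.36° + 1.64° + 0.42°) = -22.37°

|H| = 31.2 dB, ∠H = -22.4°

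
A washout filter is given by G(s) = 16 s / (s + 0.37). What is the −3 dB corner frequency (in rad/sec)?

0.37 rad/sec

For a single-pole high-pass, the −3 dB point is at the pole: ω = 0.37 rad/sec.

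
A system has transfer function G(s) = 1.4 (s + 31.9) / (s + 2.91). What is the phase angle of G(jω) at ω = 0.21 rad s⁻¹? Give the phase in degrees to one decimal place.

∠(j0.21 + 31.9) = arctan(0.21/31.9) = 0.38°
∠(j0.21 + 2.91) = arctan(0.21/2.91) = 4.13°
∠G(j0.21) = 0.38° − 4.13° = -3.75°

-3.8°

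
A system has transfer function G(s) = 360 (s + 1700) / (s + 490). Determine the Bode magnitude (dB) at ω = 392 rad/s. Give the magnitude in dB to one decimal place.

|j392 + 1700| = √(392² + 1700²) = 1745
|j392 + 490| = √(392² + 490²) = 627.5
|G(j392)| = 360 × 1745 / 627.5 = 1000.9
20 log₁₀(1000.9) = 60.01 dB

60.0 dB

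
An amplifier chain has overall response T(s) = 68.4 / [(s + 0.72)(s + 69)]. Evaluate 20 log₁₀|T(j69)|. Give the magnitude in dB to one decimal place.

-39.9 dB

|j69 + 0.72| = √(69² + 0.72²) = 69
|j69 + 69| = √(69² + 69²) = 97.58
|T(j69)| = 68.4 / (69 × 97.58) = 0.010158
20 log₁₀(0.010158) = -39.86 dB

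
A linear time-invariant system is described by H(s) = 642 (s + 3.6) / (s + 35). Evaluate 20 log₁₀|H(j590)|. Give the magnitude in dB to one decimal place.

|j590 + 3.6| = √(590² + 3.6²) = 590
|j590 + 35| = √(590² + 35²) = 591
|H(j590)| = 642 × 590 / 591 = 640.89
20 log₁₀(640.89) = 56.14 dB

56.1 dB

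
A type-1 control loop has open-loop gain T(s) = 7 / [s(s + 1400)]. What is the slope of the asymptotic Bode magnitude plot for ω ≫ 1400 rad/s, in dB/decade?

With 0 zeros and 2 poles, the high-frequency asymptotic slope is 20 × (0 − 2) = -40 dB/decade.

-40 dB/decade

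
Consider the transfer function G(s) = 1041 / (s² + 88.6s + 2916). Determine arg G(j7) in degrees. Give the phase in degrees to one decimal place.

∠[(j7)² + 88.6(j7) + 2916] = ∠[2867 + j620.2] = 12.21°
∠G(j7) = −12.21° = -12.21°

-12.2°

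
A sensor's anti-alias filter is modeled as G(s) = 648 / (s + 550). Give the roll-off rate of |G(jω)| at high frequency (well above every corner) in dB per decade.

-20 dB/decade

With 0 zeros and 1 pole, the high-frequency asymptotic slope is 20 × (0 − 1) = -20 dB/decade.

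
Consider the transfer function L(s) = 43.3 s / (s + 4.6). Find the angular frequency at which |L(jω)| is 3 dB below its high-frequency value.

For a single-pole high-pass, the −3 dB point is at the pole: ω = 4.6 rad s⁻¹.

4.6 rad s⁻¹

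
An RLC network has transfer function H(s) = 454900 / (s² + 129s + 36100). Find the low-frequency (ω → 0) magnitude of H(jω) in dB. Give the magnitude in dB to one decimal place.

H(0) = 454900 / 36100 = 12.601
20 log₁₀(12.601) = 22.01 dB

22.0 dB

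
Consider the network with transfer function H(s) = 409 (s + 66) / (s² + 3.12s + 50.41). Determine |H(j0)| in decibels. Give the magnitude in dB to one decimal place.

H(0) = 409 × 66 / 50.41 = 535.49
20 log₁₀(535.49) = 54.58 dB

54.6 dB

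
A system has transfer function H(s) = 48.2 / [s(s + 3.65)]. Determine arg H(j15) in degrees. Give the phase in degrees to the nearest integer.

-166°

∠(j15 + 3.65) = arctan(15/3.65) = 76.32°
∠(j15) = 90.00°
∠H(j15) = − (76.32° + 90.00°) = -166.32°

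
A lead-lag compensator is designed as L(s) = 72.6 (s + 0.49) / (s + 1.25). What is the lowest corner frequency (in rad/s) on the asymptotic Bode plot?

0.49 rad/s

Break frequencies occur at each pole and zero magnitude: 0.49 rad/s, 1.25 rad/s.
The lowest is 0.49 rad/s.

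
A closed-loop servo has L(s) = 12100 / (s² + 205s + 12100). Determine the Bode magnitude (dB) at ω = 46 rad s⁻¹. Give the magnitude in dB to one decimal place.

|(j46)² + 205(j46) + 12100| = |9984 + j9430| = 1.373e+04
|L(j46)| = 12100 / 1.373e+04 = 0.88107
20 log₁₀(0.88107) = -1.10 dB

-1.1 dB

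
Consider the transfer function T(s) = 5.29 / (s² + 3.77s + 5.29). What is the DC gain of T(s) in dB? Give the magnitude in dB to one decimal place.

T(0) = 5.29 / 5.29 = 1
20 log₁₀(1) = 0.00 dB

0.0 dB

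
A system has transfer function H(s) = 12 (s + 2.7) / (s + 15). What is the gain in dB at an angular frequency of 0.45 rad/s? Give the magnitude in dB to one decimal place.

6.8 dB

|j0.45 + 2.7| = √(0.45² + 2.7²) = 2.737
|j0.45 + 15| = √(0.45² + 15²) = 15.01
|H(j0.45)| = 12 × 2.737 / 15.01 = 2.1888
20 log₁₀(2.1888) = 6.80 dB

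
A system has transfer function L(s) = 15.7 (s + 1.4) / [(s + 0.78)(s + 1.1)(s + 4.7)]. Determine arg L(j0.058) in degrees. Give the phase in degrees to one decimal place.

∠(j0.058 + 1.4) = arctan(0.058/1.4) = 2.37°
∠(j0.058 + 0.78) = arctan(0.058/0.78) = 4.25°
∠(j0.058 + 1.1) = arctan(0.058/1.1) = 3.02°
∠(j0.058 + 4.7) = arctan(0.058/4.7) = 0.71°
∠L(j0.058) = 2.37° − (4.25° + 3.02° + 0.71°) = -5.61°

-5.6 deg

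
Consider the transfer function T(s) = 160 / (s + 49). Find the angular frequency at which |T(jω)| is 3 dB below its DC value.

49 rad s⁻¹

For a single-pole low-pass, the −3 dB point is at the pole: ω = 49 rad s⁻¹.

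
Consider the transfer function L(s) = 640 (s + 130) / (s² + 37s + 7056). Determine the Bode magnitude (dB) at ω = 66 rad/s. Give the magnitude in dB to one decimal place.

28.2 dB

|j66 + 130| = √(66² + 130²) = 145.8
|(j66)² + 37(j66) + 7056| = |2700 + j2442| = 3641
|L(j66)| = 640 × 145.8 / 3641 = 25.631
20 log₁₀(25.631) = 28.18 dB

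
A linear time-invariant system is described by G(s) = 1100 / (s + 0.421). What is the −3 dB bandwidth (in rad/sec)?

For a single-pole low-pass, the −3 dB point is at the pole: ω = 0.421 rad/sec.

0.421 rad/sec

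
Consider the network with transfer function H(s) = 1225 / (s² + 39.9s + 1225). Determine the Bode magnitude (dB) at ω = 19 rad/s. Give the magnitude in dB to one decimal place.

0.6 dB

|(j19)² + 39.9(j19) + 1225| = |864 + j758.1| = 1149
|H(j19)| = 1225 / 1149 = 1.0657
20 log₁₀(1.0657) = 0.55 dB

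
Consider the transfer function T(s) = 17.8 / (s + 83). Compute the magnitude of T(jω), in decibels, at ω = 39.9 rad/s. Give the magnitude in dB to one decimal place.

|j39.9 + 83| = √(39.9² + 83²) = 92.09
|T(j39.9)| = 17.8 / 92.09 = 0.19328
20 log₁₀(0.19328) = -14.28 dB

-14.3 dB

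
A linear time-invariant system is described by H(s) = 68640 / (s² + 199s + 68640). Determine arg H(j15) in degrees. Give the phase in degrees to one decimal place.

-2.5°

∠[(j15)² + 199(j15) + 68640] = ∠[68415 + j2985] = 2.50°
∠H(j15) = −2.50° = -2.50°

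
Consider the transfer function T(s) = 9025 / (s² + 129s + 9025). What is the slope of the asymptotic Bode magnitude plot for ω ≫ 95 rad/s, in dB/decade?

-40 dB/decade

With 0 zeros and 2 poles, the high-frequency asymptotic slope is 20 × (0 − 2) = -40 dB/decade.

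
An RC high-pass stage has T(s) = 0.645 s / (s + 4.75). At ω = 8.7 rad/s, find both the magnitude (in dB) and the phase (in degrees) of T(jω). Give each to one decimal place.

|j8.7| = 8.7
|j8.7 + 4.75| = √(8.7² + 4.75²) = 9.912
|T(j8.7)| = 0.645 × 8.7 / 9.912 = 0.56612
20 log₁₀(0.56612) = -4.94 dB
∠(j8.7) = 90.00°
∠(j8.7 + 4.75) = arctan(8.7/4.75) = 61.37°
∠T(j8.7) = 90.00° − 61.37° = 28.63°

|T| = -4.9 dB, ∠T = 28.6°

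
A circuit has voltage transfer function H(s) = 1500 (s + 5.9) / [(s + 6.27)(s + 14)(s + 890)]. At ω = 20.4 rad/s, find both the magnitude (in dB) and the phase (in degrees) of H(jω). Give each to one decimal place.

|j20.4 + 5.9| = √(20.4² + 5.9²) = 21.24
|j20.4 + 6.27| = √(20.4² + 6.27²) = 21.34
|j20.4 + 14| = √(20.4² + 14²) = 24.74
|j20.4 + 890| = √(20.4² + 890²) = 890.2
|H(j20.4)| = 1500 × 21.24 / (21.34 × 24.74 × 890.2) = 0.067764
20 log₁₀(0.067764) = -23.38 dB
∠(j20.4 + 5.9) = arctan(20.4/5.9) = 73.87°
∠(j20.4 + 6.27) = arctan(20.4/6.27) = 72.92°
∠(j20.4 + 14) = arctan(20.4/14) = 55.54°
∠(j20.4 + 890) = arctan(20.4/890) = 1.31°
∠H(j20.4) = 73.87° − (72.92° + 55.54° + 1.31°) = -55.90°

|H| = -23.4 dB, ∠H = -55.9°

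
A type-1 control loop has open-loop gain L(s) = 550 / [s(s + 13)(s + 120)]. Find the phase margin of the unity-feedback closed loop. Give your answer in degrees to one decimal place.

88.3°

Gain crossover: |L(jω)| = 1 at ω ≈ 0.352 rad/s.
∠L(j0.352) = −90° − arctan(0.352/13) − arctan(0.352/120) ≈ -91.72°
PM = 180° + (-91.72°) = 88.28°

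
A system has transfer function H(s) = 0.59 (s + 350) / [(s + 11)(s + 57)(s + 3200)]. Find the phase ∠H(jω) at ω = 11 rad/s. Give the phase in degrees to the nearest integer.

∠(j11 + 350) = arctan(11/350) = 1.80°
∠(j11 + 11) = arctan(11/11) = 45.00°
∠(j11 + 57) = arctan(11/57) = 10.92°
∠(j11 + 3200) = arctan(11/3200) = 0.20°
∠H(j11) = 1.80° − (45.00° + 10.92° + 0.20°) = -54.32°

-54 deg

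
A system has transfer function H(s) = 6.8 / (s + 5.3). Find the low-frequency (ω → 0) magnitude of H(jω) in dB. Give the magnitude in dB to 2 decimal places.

H(0) = 6.8 / 5.3 = 1.283
20 log₁₀(1.283) = 2.165 dB

2.16 dB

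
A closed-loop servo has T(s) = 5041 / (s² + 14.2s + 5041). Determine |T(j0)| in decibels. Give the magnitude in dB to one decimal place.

T(0) = 5041 / 5041 = 1
20 log₁₀(1) = 0.00 dB

0.0 dB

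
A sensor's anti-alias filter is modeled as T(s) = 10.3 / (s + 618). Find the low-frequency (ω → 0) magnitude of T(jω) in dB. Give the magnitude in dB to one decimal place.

T(0) = 10.3 / 618 = 0.016667
20 log₁₀(0.016667) = -35.56 dB

-35.6 dB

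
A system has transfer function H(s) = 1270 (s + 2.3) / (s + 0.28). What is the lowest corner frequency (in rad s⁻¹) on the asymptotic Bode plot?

Break frequencies occur at each pole and zero magnitude: 0.28 rad s⁻¹, 2.3 rad s⁻¹.
The lowest is 0.28 rad s⁻¹.

0.28 rad s⁻¹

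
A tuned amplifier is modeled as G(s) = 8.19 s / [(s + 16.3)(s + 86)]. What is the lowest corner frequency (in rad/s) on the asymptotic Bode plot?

16.3 rad/s

Break frequencies occur at each pole and zero magnitude: 16.3 rad/s, 86 rad/s.
The lowest is 16.3 rad/s.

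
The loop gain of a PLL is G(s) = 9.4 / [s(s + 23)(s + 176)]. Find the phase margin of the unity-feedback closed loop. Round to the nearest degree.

90 deg

Gain crossover: |G(jω)| = 1 at ω ≈ 0.00232 rad/s.
∠G(j0.00232) = −90° − arctan(0.00232/23) − arctan(0.00232/176) ≈ -90.01°
PM = 180° + (-90.01°) = 89.99°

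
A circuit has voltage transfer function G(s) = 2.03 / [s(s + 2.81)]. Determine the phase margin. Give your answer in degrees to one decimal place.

76.0°

Gain crossover: |G(jω)| = 1 at ω ≈ 0.701 rad/s.
∠G(j0.701) = −90° − arctan(0.701/2.81) ≈ -104.01°
PM = 180° + (-104.01°) = 75.99°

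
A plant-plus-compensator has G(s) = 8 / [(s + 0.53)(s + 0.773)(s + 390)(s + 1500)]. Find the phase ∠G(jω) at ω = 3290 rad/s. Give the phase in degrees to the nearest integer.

-329°

∠(j3290 + 0.53) = arctan(3290/0.53) = 89.99°
∠(j3290 + 0.773) = arctan(3290/0.773) = 89.99°
∠(j3290 + 390) = arctan(3290/390) = 83.24°
∠(j3290 + 1500) = arctan(3290/1500) = 65.49°
∠G(j3290) = − (89.99° + 89.99° + 83.24° + 65.49°) = -328.71°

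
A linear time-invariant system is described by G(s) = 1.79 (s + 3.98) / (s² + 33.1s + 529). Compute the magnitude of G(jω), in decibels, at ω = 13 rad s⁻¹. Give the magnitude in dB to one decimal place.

-27.3 dB

|j13 + 3.98| = √(13² + 3.98²) = 13.6
|(j13)² + 33.1(j13) + 529| = |360 + j430.3| = 561
|G(j13)| = 1.79 × 13.6 / 561 = 0.043377
20 log₁₀(0.043377) = -27.25 dB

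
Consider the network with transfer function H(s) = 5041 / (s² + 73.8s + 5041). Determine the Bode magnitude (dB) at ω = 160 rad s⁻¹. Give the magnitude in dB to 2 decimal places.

-13.45 dB

|(j160)² + 73.8(j160) + 5041| = |-20559 + j11808| = 2.371e+04
|H(j160)| = 5041 / 2.371e+04 = 0.21262
20 log₁₀(0.21262) = -13.448 dB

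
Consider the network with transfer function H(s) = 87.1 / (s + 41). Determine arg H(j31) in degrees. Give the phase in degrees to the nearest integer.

-37°

∠(j31 + 41) = arctan(31/41) = 37.09°
∠H(j31) = −37.09° = -37.09°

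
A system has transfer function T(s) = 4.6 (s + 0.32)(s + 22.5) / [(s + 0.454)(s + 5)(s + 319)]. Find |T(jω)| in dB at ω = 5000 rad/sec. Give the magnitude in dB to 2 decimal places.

|j5000 + 0.32| = √(5000² + 0.32²) = 5000
|j5000 + 22.5| = √(5000² + 22.5²) = 5000
|j5000 + 0.454| = √(5000² + 0.454²) = 5000
|j5000 + 5| = √(5000² + 5²) = 5000
|j5000 + 319| = √(5000² + 319²) = 5010
|T(j5000)| = 4.6 × 5000 × 5000 / (5000 × 5000 × 5010) = 0.00091814
20 log₁₀(0.00091814) = -60.742 dB

-60.74 dB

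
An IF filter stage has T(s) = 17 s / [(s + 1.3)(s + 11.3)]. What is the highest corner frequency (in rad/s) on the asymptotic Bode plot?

Break frequencies occur at each pole and zero magnitude: 1.3 rad/s, 11.3 rad/s.
The highest is 11.3 rad/s.

11.3 rad/s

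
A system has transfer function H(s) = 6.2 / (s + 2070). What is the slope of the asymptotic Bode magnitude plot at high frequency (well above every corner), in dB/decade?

With 0 zeros and 1 pole, the high-frequency asymptotic slope is 20 × (0 − 1) = -20 dB/decade.

-20 dB/decade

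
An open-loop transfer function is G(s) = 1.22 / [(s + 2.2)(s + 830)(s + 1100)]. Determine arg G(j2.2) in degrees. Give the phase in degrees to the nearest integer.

∠(j2.2 + 2.2) = arctan(2.2/2.2) = 45.00°
∠(j2.2 + 830) = arctan(2.2/830) = 0.15°
∠(j2.2 + 1100) = arctan(2.2/1100) = 0.11°
∠G(j2.2) = − (45.00° + 0.15° + 0.11°) = -45.27°

-45 deg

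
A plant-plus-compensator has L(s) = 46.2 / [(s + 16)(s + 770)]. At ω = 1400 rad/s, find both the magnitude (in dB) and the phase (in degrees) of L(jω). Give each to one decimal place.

|j1400 + 16| = √(1400² + 16²) = 1400
|j1400 + 770| = √(1400² + 770²) = 1598
|L(j1400)| = 46.2 / (1400 × 1598) = 2.0652e-05
20 log₁₀(2.0652e-05) = -93.70 dB
∠(j1400 + 16) = arctan(1400/16) = 89.35°
∠(j1400 + 770) = arctan(1400/770) = 61.19°
∠L(j1400) = − (89.35° + 61.19°) = -150.53°

|L| = -93.7 dB, ∠L = -150.5 deg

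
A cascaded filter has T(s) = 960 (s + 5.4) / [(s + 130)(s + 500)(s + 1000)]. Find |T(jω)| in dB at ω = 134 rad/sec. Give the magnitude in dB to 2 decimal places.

|j134 + 5.4| = √(134² + 5.4²) = 134.1
|j134 + 130| = √(134² + 130²) = 186.7
|j134 + 500| = √(134² + 500²) = 517.6
|j134 + 1000| = √(134² + 1000²) = 1009
|T(j134)| = 960 × 134.1 / (186.7 × 517.6 × 1009) = 0.0013204
20 log₁₀(0.0013204) = -57.586 dB

-57.59 dB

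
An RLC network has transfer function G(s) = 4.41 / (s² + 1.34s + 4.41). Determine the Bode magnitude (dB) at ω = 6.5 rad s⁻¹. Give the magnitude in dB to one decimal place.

-18.9 dB

|(j6.5)² + 1.34(j6.5) + 4.41| = |-37.84 + j8.71| = 38.83
|G(j6.5)| = 4.41 / 38.83 = 0.11357
20 log₁₀(0.11357) = -18.89 dB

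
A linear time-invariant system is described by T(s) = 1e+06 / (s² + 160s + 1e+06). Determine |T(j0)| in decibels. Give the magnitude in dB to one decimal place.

0.0 dB

T(0) = 1e+06 / 1e+06 = 1
20 log₁₀(1) = 0.00 dB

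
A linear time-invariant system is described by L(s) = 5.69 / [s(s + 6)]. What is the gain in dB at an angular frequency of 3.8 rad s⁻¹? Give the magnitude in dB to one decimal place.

|j3.8 + 6| = √(3.8² + 6²) = 7.102
|j3.8| = 3.8
|L(j3.8)| = 5.69 / (7.102 × 3.8) = 0.21083
20 log₁₀(0.21083) = -13.52 dB

-13.5 dB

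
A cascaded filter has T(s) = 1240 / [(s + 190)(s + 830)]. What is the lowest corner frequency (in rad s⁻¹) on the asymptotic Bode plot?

Break frequencies occur at each pole and zero magnitude: 190 rad s⁻¹, 830 rad s⁻¹.
The lowest is 190 rad s⁻¹.

190 rad s⁻¹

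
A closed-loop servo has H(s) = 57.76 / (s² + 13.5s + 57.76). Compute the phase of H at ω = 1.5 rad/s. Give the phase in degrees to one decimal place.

∠[(j1.5)² + 13.5(j1.5) + 57.76] = ∠[55.51 + j20.25] = 20.04°
∠H(j1.5) = −20.04° = -20.04°

-20.0°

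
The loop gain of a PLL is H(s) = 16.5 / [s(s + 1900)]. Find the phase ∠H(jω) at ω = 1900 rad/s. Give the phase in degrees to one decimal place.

∠(j1900 + 1900) = arctan(1900/1900) = 45.00°
∠(j1900) = 90.00°
∠H(j1900) = − (45.00° + 90.00°) = -135.00°

-135.0 deg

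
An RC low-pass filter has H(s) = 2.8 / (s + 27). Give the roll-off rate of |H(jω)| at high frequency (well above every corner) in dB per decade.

-20 dB/decade

With 0 zeros and 1 pole, the high-frequency asymptotic slope is 20 × (0 − 1) = -20 dB/decade.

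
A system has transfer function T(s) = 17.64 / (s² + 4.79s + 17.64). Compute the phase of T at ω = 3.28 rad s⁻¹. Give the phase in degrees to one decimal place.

∠[(j3.28)² + 4.79(j3.28) + 17.64] = ∠[6.8816 + j15.711] = 66.35°
∠T(j3.28) = −66.35° = -66.35°

-66.3°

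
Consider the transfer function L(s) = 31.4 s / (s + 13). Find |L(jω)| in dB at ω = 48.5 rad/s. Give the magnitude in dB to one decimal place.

29.6 dB

|j48.5| = 48.5
|j48.5 + 13| = √(48.5² + 13²) = 50.21
|L(j48.5)| = 31.4 × 48.5 / 50.21 = 30.329
20 log₁₀(30.329) = 29.64 dB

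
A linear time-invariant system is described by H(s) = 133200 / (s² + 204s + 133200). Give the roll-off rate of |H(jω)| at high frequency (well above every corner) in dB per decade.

-40 dB/decade

With 0 zeros and 2 poles, the high-frequency asymptotic slope is 20 × (0 − 2) = -40 dB/decade.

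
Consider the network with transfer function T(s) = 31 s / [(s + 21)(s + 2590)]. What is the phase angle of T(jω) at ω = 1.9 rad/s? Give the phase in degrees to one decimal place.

84.8°

∠(j1.9) = 90.00°
∠(j1.9 + 21) = arctan(1.9/21) = 5.17°
∠(j1.9 + 2590) = arctan(1.9/2590) = 0.04°
∠T(j1.9) = 90.00° − (5.17° + 0.04°) = 84.79°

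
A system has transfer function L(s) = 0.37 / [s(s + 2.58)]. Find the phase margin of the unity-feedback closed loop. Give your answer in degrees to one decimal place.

86.8°

Gain crossover: |L(jω)| = 1 at ω ≈ 0.143 rad s⁻¹.
∠L(j0.143) = −90° − arctan(0.143/2.58) ≈ -93.18°
PM = 180° + (-93.18°) = 86.82°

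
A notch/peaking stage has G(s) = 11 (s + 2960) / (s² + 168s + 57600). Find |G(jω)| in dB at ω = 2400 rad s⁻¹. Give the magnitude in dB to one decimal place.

|j2400 + 2960| = √(2400² + 2960²) = 3811
|(j2400)² + 168(j2400) + 57600| = |-5.7024e+06 + j4.032e+05| = 5.717e+06
|G(j2400)| = 11 × 3811 / 5.717e+06 = 0.0073326
20 log₁₀(0.0073326) = -42.69 dB

-42.7 dB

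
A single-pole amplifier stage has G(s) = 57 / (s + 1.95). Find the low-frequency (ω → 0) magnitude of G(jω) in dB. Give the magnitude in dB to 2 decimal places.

29.32 dB

G(0) = 57 / 1.95 = 29.231
20 log₁₀(29.231) = 29.317 dB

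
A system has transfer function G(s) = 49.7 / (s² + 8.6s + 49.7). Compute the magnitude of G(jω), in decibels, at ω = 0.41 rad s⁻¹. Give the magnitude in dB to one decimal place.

0.0 dB

|(j0.41)² + 8.6(j0.41) + 49.7| = |49.532 + j3.526| = 49.66
|G(j0.41)| = 49.7 / 49.66 = 1.0009
20 log₁₀(1.0009) = 0.01 dB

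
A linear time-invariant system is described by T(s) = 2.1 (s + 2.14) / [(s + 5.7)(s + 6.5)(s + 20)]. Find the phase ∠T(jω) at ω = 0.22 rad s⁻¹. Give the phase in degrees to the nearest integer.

∠(j0.22 + 2.14) = arctan(0.22/2.14) = 5.87°
∠(j0.22 + 5.7) = arctan(0.22/5.7) = 2.21°
∠(j0.22 + 6.5) = arctan(0.22/6.5) = 1.94°
∠(j0.22 + 20) = arctan(0.22/20) = 0.63°
∠T(j0.22) = 5.87° − (2.21° + 1.94° + 0.63°) = 1.09°

1 deg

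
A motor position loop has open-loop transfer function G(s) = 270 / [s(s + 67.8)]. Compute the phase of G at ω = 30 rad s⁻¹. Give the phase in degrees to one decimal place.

-113.9°

∠(j30 + 67.8) = arctan(30/67.8) = 23.87°
∠(j30) = 90.00°
∠G(j30) = − (23.87° + 90.00°) = -113.87°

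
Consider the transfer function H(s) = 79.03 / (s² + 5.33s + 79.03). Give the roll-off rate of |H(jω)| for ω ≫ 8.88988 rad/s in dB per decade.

-40 dB/decade

With 0 zeros and 2 poles, the high-frequency asymptotic slope is 20 × (0 − 2) = -40 dB/decade.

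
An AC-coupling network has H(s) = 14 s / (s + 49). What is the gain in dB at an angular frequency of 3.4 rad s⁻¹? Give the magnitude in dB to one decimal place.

-0.3 dB

|j3.4| = 3.4
|j3.4 + 49| = √(3.4² + 49²) = 49.12
|H(j3.4)| = 14 × 3.4 / 49.12 = 0.9691
20 log₁₀(0.9691) = -0.27 dB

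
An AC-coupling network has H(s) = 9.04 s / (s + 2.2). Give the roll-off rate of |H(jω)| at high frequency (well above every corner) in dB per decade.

With 1 zero and 1 pole, the high-frequency asymptotic slope is 20 × (1 − 1) = 0 dB/decade.

0 dB/decade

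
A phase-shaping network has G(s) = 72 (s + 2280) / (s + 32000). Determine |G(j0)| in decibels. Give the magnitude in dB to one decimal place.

G(0) = 72 × 2280 / 32000 = 5.13
20 log₁₀(5.13) = 14.20 dB

14.2 dB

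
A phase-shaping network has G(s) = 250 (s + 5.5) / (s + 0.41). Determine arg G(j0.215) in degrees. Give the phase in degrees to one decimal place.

∠(j0.215 + 5.5) = arctan(0.215/5.5) = 2.24°
∠(j0.215 + 0.41) = arctan(0.215/0.41) = 27.67°
∠G(j0.215) = 2.24° − 27.67° = -25.43°

-25.4°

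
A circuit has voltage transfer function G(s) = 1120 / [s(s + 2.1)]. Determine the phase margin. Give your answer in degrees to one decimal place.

3.6°

Gain crossover: |G(jω)| = 1 at ω ≈ 33.4 rad/sec.
∠G(j33.4) = −90° − arctan(33.4/2.1) ≈ -176.41°
PM = 180° + (-176.41°) = 3.59°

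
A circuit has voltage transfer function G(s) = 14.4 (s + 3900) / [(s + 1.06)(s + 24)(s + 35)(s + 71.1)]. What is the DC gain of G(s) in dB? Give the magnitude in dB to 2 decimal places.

-1.04 dB

G(0) = 14.4 × 3900 / (1.06 × 24 × 35 × 71.1) = 0.8871
20 log₁₀(0.8871) = -1.041 dB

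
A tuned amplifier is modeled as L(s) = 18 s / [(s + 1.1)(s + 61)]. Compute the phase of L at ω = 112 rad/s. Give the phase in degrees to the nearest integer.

-61°

∠(j112) = 90.00°
∠(j112 + 1.1) = arctan(112/1.1) = 89.44°
∠(j112 + 61) = arctan(112/61) = 61.43°
∠L(j112) = 90.00° − (89.44° + 61.43°) = -60.86°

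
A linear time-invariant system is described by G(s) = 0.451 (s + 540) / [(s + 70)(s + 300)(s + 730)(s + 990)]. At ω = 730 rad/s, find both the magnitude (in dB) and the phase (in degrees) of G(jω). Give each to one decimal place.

|j730 + 540| = √(730² + 540²) = 908
|j730 + 70| = √(730² + 70²) = 733.3
|j730 + 300| = √(730² + 300²) = 789.2
|j730 + 730| = √(730² + 730²) = 1032
|j730 + 990| = √(730² + 990²) = 1230
|G(j730)| = 0.451 × 908 / (733.3 × 789.2 × 1032 × 1230) = 5.5718e-10
20 log₁₀(5.5718e-10) = -185.08 dB
∠(j730 + 540) = arctan(730/540) = 53.51°
∠(j730 + 70) = arctan(730/70) = 84.52°
∠(j730 + 300) = arctan(730/300) = 67.66°
∠(j730 + 730) = arctan(730/730) = 45.00°
∠(j730 + 990) = arctan(730/990) = 36.40°
∠G(j730) = 53.51° − (84.52° + 67.66° + 45.00° + 36.40°) = -180.08°

|G| = -185.1 dB, ∠G = -180.1°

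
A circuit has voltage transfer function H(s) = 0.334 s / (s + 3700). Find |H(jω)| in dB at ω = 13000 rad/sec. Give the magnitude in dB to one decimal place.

-9.9 dB

|j13000| = 1.3e+04
|j13000 + 3700| = √(13000² + 3700²) = 1.352e+04
|H(j13000)| = 0.334 × 1.3e+04 / 1.352e+04 = 0.32124
20 log₁₀(0.32124) = -9.86 dB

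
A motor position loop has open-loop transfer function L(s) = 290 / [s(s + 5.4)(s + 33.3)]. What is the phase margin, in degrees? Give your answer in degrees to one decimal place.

Gain crossover: |L(jω)| = 1 at ω ≈ 1.55 rad/s.
∠L(j1.55) = −90° − arctan(1.55/5.4) − arctan(1.55/33.3) ≈ -108.66°
PM = 180° + (-108.66°) = 71.34°

71.3°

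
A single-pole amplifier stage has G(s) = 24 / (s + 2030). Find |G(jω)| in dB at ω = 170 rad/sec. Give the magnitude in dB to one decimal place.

|j170 + 2030| = √(170² + 2030²) = 2037
|G(j170)| = 24 / 2037 = 0.011781
20 log₁₀(0.011781) = -38.58 dB

-38.6 dB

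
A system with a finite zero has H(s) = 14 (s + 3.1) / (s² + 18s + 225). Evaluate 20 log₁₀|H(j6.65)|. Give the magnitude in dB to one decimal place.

|j6.65 + 3.1| = √(6.65² + 3.1²) = 7.337
|(j6.65)² + 18(j6.65) + 225| = |180.78 + j119.7| = 216.8
|H(j6.65)| = 14 × 7.337 / 216.8 = 0.47376
20 log₁₀(0.47376) = -6.49 dB

-6.5 dB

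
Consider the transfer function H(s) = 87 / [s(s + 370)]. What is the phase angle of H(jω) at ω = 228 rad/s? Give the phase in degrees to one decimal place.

-121.6°

∠(j228 + 370) = arctan(228/370) = 31.64°
∠(j228) = 90.00°
∠H(j228) = − (31.64° + 90.00°) = -121.64°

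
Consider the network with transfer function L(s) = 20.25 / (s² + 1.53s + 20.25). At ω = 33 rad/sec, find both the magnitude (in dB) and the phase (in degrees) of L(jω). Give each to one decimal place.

|L| = -34.5 dB, ∠L = -177.3°

|(j33)² + 1.53(j33) + 20.25| = |-1068.8 + j50.49| = 1070
|L(j33)| = 20.25 / 1070 = 0.018926
20 log₁₀(0.018926) = -34.46 dB
∠[(j33)² + 1.53(j33) + 20.25] = ∠[-1068.8 + j50.49] = 177.30°
∠L(j33) = −177.30° = -177.30°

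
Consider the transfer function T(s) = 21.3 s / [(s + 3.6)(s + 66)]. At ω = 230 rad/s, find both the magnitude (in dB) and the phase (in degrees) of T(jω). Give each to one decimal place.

|j230| = 230
|j230 + 3.6| = √(230² + 3.6²) = 230
|j230 + 66| = √(230² + 66²) = 239.3
|T(j230)| = 21.3 × 230 / (230 × 239.3) = 0.089005
20 log₁₀(0.089005) = -21.01 dB
∠(j230) = 90.00°
∠(j230 + 3.6) = arctan(230/3.6) = 89.10°
∠(j230 + 66) = arctan(230/66) = 73.99°
∠T(j230) = 90.00° − (89.10° + 73.99°) = -73.09°

|T| = -21.0 dB, ∠T = -73.1°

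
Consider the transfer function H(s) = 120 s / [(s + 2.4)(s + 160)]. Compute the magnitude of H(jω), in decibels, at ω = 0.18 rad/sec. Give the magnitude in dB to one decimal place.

-25.0 dB

|j0.18| = 0.18
|j0.18 + 2.4| = √(0.18² + 2.4²) = 2.407
|j0.18 + 160| = √(0.18² + 160²) = 160
|H(j0.18)| = 120 × 0.18 / (2.407 × 160) = 0.056092
20 log₁₀(0.056092) = -25.02 dB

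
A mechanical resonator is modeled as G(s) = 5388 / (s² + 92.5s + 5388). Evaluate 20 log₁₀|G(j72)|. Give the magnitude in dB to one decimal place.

|(j72)² + 92.5(j72) + 5388| = |204 + j6660| = 6663
|G(j72)| = 5388 / 6663 = 0.80863
20 log₁₀(0.80863) = -1.85 dB

-1.8 dB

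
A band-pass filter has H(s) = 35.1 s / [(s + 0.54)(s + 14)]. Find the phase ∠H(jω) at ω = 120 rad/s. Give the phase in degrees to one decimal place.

∠(j120) = 90.00°
∠(j120 + 0.54) = arctan(120/0.54) = 89.74°
∠(j120 + 14) = arctan(120/14) = 83.35°
∠H(j120) = 90.00° − (89.74° + 83.35°) = -83.09°

-83.1°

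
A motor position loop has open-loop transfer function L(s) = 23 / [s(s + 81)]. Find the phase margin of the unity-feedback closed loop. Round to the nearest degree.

Gain crossover: |L(jω)| = 1 at ω ≈ 0.284 rad s⁻¹.
∠L(j0.284) = −90° − arctan(0.284/81) ≈ -90.20°
PM = 180° + (-90.20°) = 89.80°

90°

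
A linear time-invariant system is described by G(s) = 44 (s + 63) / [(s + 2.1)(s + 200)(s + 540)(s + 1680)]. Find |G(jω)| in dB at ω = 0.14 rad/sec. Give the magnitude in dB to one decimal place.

|j0.14 + 63| = √(0.14² + 63²) = 63
|j0.14 + 2.1| = √(0.14² + 2.1²) = 2.105
|j0.14 + 200| = √(0.14² + 200²) = 200
|j0.14 + 540| = √(0.14² + 540²) = 540
|j0.14 + 1680| = √(0.14² + 1680²) = 1680
|G(j0.14)| = 44 × 63 / (2.105 × 200 × 540 × 1680) = 7.259e-06
20 log₁₀(7.259e-06) = -102.78 dB

-102.8 dB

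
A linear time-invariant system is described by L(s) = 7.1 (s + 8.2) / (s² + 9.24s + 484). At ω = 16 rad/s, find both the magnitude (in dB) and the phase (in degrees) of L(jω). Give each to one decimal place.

|j16 + 8.2| = √(16² + 8.2²) = 17.98
|(j16)² + 9.24(j16) + 484| = |228 + j147.84| = 271.7
|L(j16)| = 7.1 × 17.98 / 271.7 = 0.46976
20 log₁₀(0.46976) = -6.56 dB
∠(j16 + 8.2) = arctan(16/8.2) = 62.86°
∠[(j16)² + 9.24(j16) + 484] = ∠[228 + j147.84] = 32.96°
∠L(j16) = 62.86° − 32.96° = 29.90°

|L| = -6.6 dB, ∠L = 29.9°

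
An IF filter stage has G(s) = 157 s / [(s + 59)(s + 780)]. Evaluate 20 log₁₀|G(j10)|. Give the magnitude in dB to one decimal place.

|j10| = 10
|j10 + 59| = √(10² + 59²) = 59.84
|j10 + 780| = √(10² + 780²) = 780.1
|G(j10)| = 157 × 10 / (59.84 × 780.1) = 0.033633
20 log₁₀(0.033633) = -29.46 dB

-29.5 dB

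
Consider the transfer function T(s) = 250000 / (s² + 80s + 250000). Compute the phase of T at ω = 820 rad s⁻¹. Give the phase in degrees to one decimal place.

-171.2°

∠[(j820)² + 80(j820) + 250000] = ∠[-4.224e+05 + j65600] = 171.17°
∠T(j820) = −171.17° = -171.17°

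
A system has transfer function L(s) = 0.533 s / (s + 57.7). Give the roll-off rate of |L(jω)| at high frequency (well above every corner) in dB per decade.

0 dB/decade

With 1 zero and 1 pole, the high-frequency asymptotic slope is 20 × (1 − 1) = 0 dB/decade.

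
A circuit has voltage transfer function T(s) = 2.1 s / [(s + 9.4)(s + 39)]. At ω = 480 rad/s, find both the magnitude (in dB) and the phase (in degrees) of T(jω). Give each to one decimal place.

|T| = -47.2 dB, ∠T = -84.2°

|j480| = 480
|j480 + 9.4| = √(480² + 9.4²) = 480.1
|j480 + 39| = √(480² + 39²) = 481.6
|T(j480)| = 2.1 × 480 / (480.1 × 481.6) = 0.0043598
20 log₁₀(0.0043598) = -47.21 dB
∠(j480) = 90.00°
∠(j480 + 9.4) = arctan(480/9.4) = 88.88°
∠(j480 + 39) = arctan(480/39) = 85.35°
∠T(j480) = 90.00° − (88.88° + 85.35°) = -84.23°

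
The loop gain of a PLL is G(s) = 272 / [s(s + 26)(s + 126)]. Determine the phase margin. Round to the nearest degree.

90°

Gain crossover: |G(jω)| = 1 at ω ≈ 0.083 rad/sec.
∠G(j0.083) = −90° − arctan(0.083/26) − arctan(0.083/126) ≈ -90.22°
PM = 180° + (-90.22°) = 89.78°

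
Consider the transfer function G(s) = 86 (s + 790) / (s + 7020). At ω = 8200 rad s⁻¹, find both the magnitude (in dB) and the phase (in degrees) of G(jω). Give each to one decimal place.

|G| = 36.3 dB, ∠G = 35.1°

|j8200 + 790| = √(8200² + 790²) = 8238
|j8200 + 7020| = √(8200² + 7020²) = 1.079e+04
|G(j8200)| = 86 × 8238 / 1.079e+04 = 65.632
20 log₁₀(65.632) = 36.34 dB
∠(j8200 + 790) = arctan(8200/790) = 84.50°
∠(j8200 + 7020) = arctan(8200/7020) = 49.43°
∠G(j8200) = 84.50° − 49.43° = 35.06°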